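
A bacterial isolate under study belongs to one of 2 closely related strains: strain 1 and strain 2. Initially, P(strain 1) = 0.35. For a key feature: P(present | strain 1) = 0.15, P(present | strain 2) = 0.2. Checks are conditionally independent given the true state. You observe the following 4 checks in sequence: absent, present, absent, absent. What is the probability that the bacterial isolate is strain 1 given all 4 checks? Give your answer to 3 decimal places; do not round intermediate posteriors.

0.326

After 'absent': P(strain 1) = 0.85·0.3500 / (0.85·0.3500 + 0.8·0.6500) ≈ 0.3639
After 'present': P(strain 1) = 0.15·0.3639 / (0.15·0.3639 + 0.2·0.6361) ≈ 0.3003
After 'absent': P(strain 1) = 0.85·0.3003 / (0.85·0.3003 + 0.8·0.6997) ≈ 0.3131
After 'absent': P(strain 1) = 0.85·0.3131 / (0.85·0.3131 + 0.8·0.6869) ≈ 0.3263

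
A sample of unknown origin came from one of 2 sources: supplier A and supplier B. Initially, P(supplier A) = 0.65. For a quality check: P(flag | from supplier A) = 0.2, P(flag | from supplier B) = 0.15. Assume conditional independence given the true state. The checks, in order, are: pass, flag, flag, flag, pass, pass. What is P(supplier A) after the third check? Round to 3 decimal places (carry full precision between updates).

0.757

After 'pass': P(supplier A) = 0.8·0.6500 / (0.8·0.6500 + 0.85·0.3500) ≈ 0.6361
After 'flag': P(supplier A) = 0.2·0.6361 / (0.2·0.6361 + 0.15·0.3639) ≈ 0.6997
After 'flag': P(supplier A) = 0.2·0.6997 / (0.2·0.6997 + 0.15·0.3003) ≈ 0.7565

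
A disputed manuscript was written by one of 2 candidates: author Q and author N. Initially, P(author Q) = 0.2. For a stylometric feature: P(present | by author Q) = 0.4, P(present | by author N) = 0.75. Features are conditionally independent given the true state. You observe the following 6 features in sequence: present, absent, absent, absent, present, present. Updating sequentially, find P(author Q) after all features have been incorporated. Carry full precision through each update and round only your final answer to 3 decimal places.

0.344

Each posterior becomes the prior for the next update.
After 'present': P(author Q) = 0.4·0.2000 / (0.4·0.2000 + 0.75·0.8000) ≈ 0.1176
After 'absent': P(author Q) = 0.6·0.1176 / (0.6·0.1176 + 0.25·0.8824) ≈ 0.2424
After 'absent': P(author Q) = 0.6·0.2424 / (0.6·0.2424 + 0.25·0.7576) ≈ 0.4344
After 'absent': P(author Q) = 0.6·0.4344 / (0.6·0.4344 + 0.25·0.5656) ≈ 0.6483
After 'present': P(author Q) = 0.4·0.6483 / (0.4·0.6483 + 0.75·0.3517) ≈ 0.4957
After 'present': P(author Q) = 0.4·0.4957 / (0.4·0.4957 + 0.75·0.5043) ≈ 0.3440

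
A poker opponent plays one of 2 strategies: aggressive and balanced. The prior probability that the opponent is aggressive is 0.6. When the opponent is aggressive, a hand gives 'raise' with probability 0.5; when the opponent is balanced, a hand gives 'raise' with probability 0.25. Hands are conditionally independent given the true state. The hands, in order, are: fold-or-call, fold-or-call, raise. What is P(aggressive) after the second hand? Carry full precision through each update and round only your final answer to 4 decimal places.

0.4000

After 'fold-or-call': P(aggressive) = 0.5·0.6000 / (0.5·0.6000 + 0.75·0.4000) ≈ 0.5000
After 'fold-or-call': P(aggressive) = 0.5·0.5000 / (0.5·0.5000 + 0.75·0.5000) ≈ 0.4000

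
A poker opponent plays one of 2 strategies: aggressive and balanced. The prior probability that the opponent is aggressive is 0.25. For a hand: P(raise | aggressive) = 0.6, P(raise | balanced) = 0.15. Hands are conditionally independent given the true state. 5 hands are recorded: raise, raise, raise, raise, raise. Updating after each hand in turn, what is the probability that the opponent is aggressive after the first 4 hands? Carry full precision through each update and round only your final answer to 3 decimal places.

0.988

After 'raise': P(aggressive) = 0.6·0.2500 / (0.6·0.2500 + 0.15·0.7500) ≈ 0.5714
After 'raise': P(aggressive) = 0.6·0.5714 / (0.6·0.5714 + 0.15·0.4286) ≈ 0.8421
After 'raise': P(aggressive) = 0.6·0.8421 / (0.6·0.8421 + 0.15·0.1579) ≈ 0.9552
After 'raise': P(aggressive) = 0.6·0.9552 / (0.6·0.9552 + 0.15·0.0448) ≈ 0.9884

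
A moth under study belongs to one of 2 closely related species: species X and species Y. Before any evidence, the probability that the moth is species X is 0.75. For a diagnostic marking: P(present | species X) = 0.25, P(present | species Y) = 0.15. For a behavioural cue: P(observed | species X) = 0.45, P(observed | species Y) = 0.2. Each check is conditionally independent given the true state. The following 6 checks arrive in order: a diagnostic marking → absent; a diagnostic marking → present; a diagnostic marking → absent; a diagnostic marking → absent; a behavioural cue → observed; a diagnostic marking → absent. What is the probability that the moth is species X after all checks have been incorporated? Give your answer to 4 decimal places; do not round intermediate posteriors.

0.8721

After a diagnostic marking='absent': P(species X) = 0.75·0.7500 / (0.75·0.7500 + 0.85·0.2500) ≈ 0.7258
After a diagnostic marking='present': P(species X) = 0.25·0.7258 / (0.25·0.7258 + 0.15·0.2742) ≈ 0.8152
After a diagnostic marking='absent': P(species X) = 0.75·0.8152 / (0.75·0.8152 + 0.85·0.1848) ≈ 0.7956
After a diagnostic marking='absent': P(species X) = 0.75·0.7956 / (0.75·0.7956 + 0.85·0.2044) ≈ 0.7745
After a behavioural cue='observed': P(species X) = 0.45·0.7745 / (0.45·0.7745 + 0.2·0.2255) ≈ 0.8854
After a diagnostic marking='absent': P(species X) = 0.75·0.8854 / (0.75·0.8854 + 0.85·0.1146) ≈ 0.8721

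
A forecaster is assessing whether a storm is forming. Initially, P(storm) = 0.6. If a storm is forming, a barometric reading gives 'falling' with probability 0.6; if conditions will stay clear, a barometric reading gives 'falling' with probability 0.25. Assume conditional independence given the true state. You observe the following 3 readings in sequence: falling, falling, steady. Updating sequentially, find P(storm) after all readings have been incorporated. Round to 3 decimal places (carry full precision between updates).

After 'falling': P(storm) = 0.6·0.6000 / (0.6·0.6000 + 0.25·0.4000) ≈ 0.7826
After 'falling': P(storm) = 0.6·0.7826 / (0.6·0.7826 + 0.25·0.2174) ≈ 0.8963
After 'steady': P(storm) = 0.4·0.8963 / (0.4·0.8963 + 0.75·0.1037) ≈ 0.8217

0.822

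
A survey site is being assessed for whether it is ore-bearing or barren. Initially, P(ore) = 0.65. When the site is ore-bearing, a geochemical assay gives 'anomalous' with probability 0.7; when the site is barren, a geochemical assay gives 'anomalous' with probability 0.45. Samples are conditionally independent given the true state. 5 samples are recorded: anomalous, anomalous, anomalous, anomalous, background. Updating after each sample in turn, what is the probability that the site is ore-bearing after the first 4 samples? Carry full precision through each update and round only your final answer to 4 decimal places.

After 'anomalous': P(ore) = 0.7·0.6500 / (0.7·0.6500 + 0.45·0.3500) ≈ 0.7429
After 'anomalous': P(ore) = 0.7·0.7429 / (0.7·0.7429 + 0.45·0.2571) ≈ 0.8180
After 'anomalous': P(ore) = 0.7·0.8180 / (0.7·0.8180 + 0.45·0.1820) ≈ 0.8748
After 'anomalous': P(ore) = 0.7·0.8748 / (0.7·0.8748 + 0.45·0.1252) ≈ 0.9158

0.9158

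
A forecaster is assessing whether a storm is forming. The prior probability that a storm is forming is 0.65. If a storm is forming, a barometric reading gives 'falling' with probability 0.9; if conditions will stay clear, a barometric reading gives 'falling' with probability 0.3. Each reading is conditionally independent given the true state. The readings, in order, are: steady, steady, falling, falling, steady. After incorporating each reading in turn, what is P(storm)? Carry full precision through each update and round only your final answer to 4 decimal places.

Each posterior becomes the prior for the next update.
After 'steady': P(storm) = 0.1·0.6500 / (0.1·0.6500 + 0.7·0.3500) ≈ 0.2097
After 'steady': P(storm) = 0.1·0.2097 / (0.1·0.2097 + 0.7·0.7903) ≈ 0.0365
After 'falling': P(storm) = 0.9·0.0365 / (0.9·0.0365 + 0.3·0.9635) ≈ 0.1021
After 'falling': P(storm) = 0.9·0.1021 / (0.9·0.1021 + 0.3·0.8979) ≈ 0.2543
After 'steady': P(storm) = 0.1·0.2543 / (0.1·0.2543 + 0.7·0.7457) ≈ 0.0465

0.0465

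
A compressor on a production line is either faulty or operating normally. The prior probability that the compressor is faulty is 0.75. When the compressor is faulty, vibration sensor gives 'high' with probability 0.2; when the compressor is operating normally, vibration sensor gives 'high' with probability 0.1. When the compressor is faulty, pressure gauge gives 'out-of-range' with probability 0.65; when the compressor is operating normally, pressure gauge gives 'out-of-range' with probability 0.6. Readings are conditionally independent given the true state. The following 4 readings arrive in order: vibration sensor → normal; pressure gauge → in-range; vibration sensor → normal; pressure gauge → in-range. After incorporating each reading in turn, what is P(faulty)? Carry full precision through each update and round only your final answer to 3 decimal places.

0.645

After vibration sensor='normal': P(faulty) = 0.8·0.7500 / (0.8·0.7500 + 0.9·0.2500) ≈ 0.7273
After pressure gauge='in-range': P(faulty) = 0.35·0.7273 / (0.35·0.7273 + 0.4·0.2727) ≈ 0.7000
After vibration sensor='normal': P(faulty) = 0.8·0.7000 / (0.8·0.7000 + 0.9·0.3000) ≈ 0.6747
After pressure gauge='in-range': P(faulty) = 0.35·0.6747 / (0.35·0.6747 + 0.4·0.3253) ≈ 0.6447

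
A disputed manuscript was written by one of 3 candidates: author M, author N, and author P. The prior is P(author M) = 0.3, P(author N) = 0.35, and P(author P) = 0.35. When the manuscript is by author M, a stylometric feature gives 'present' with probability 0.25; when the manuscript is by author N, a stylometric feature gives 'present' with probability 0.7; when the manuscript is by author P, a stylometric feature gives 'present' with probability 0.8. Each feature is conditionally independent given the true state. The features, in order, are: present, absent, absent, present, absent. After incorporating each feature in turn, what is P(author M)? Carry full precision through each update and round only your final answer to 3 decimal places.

After 'present': normaliser = 0.25·0.3000 + 0.7·0.3500 + 0.8·0.3500; P(author M) ≈ 0.1250, P(author N) ≈ 0.4083, P(author P) ≈ 0.4667
After 'absent': normaliser = 0.75·0.1250 + 0.3·0.4083 + 0.2·0.4667; P(author M) ≈ 0.3028, P(author N) ≈ 0.3957, P(author P) ≈ 0.3015
After 'absent': normaliser = 0.75·0.3028 + 0.3·0.3957 + 0.2·0.3015; P(author M) ≈ 0.5592, P(author N) ≈ 0.2923, P(author P) ≈ 0.1485
After 'present': normaliser = 0.25·0.5592 + 0.7·0.2923 + 0.8·0.1485; P(author M) ≈ 0.3018, P(author N) ≈ 0.4417, P(author P) ≈ 0.2564
After 'absent': normaliser = 0.75·0.3018 + 0.3·0.4417 + 0.2·0.2564; P(author M) ≈ 0.5519, P(author N) ≈ 0.3231, P(author P) ≈ 0.1250

0.552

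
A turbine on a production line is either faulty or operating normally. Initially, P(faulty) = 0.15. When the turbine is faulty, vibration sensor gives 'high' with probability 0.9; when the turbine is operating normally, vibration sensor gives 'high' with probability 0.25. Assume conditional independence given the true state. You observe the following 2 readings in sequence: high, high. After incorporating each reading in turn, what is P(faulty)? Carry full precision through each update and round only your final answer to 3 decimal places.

0.696

After 'high': P(faulty) = 0.9·0.1500 / (0.9·0.1500 + 0.25·0.8500) ≈ 0.3885
After 'high': P(faulty) = 0.9·0.3885 / (0.9·0.3885 + 0.25·0.6115) ≈ 0.6958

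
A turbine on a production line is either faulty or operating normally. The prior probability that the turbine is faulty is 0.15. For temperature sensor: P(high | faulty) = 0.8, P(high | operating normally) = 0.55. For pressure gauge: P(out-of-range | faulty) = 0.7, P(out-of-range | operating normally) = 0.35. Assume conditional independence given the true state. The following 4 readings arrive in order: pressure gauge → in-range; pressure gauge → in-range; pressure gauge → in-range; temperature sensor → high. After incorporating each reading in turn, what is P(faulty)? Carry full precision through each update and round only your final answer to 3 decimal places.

0.025

Apply Bayes' rule sequentially, carrying P(faulty) forward.
After pressure gauge='in-range': P(faulty) = 0.3·0.1500 / (0.3·0.1500 + 0.65·0.8500) ≈ 0.0753
After pressure gauge='in-range': P(faulty) = 0.3·0.0753 / (0.3·0.0753 + 0.65·0.9247) ≈ 0.0362
After pressure gauge='in-range': P(faulty) = 0.3·0.0362 / (0.3·0.0362 + 0.65·0.9638) ≈ 0.0171
After temperature sensor='high': P(faulty) = 0.8·0.0171 / (0.8·0.0171 + 0.55·0.9829) ≈ 0.0246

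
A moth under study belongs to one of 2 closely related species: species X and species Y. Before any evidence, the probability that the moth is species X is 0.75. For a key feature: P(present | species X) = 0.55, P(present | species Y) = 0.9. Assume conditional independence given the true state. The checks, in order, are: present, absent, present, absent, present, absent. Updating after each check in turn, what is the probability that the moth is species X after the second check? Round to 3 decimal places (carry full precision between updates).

After 'present': P(species X) = 0.55·0.7500 / (0.55·0.7500 + 0.9·0.2500) ≈ 0.6471
After 'absent': P(species X) = 0.45·0.6471 / (0.45·0.6471 + 0.1·0.3529) ≈ 0.8919

0.892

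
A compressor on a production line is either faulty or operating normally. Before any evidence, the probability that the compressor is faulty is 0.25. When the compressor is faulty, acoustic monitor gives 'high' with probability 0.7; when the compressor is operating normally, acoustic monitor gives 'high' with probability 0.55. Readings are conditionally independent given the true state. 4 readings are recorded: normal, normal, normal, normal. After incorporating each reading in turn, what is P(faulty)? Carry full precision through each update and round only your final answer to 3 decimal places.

0.062

After 'normal': P(faulty) = 0.3·0.2500 / (0.3·0.2500 + 0.45·0.7500) ≈ 0.1818
After 'normal': P(faulty) = 0.3·0.1818 / (0.3·0.1818 + 0.45·0.8182) ≈ 0.1290
After 'normal': P(faulty) = 0.3·0.1290 / (0.3·0.1290 + 0.45·0.8710) ≈ 0.0899
After 'normal': P(faulty) = 0.3·0.0899 / (0.3·0.0899 + 0.45·0.9101) ≈ 0.0618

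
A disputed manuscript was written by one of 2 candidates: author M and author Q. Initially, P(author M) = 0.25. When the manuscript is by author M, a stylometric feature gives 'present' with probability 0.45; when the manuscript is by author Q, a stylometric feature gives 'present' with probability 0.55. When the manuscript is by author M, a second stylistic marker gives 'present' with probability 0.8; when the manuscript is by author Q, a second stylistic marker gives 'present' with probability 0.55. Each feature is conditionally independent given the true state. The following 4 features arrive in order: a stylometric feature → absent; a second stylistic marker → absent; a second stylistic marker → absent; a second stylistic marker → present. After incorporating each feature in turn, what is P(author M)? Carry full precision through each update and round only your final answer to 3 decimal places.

0.105

After a stylometric feature='absent': P(author M) = 0.55·0.2500 / (0.55·0.2500 + 0.45·0.7500) ≈ 0.2895
After a second stylistic marker='absent': P(author M) = 0.2·0.2895 / (0.2·0.2895 + 0.45·0.7105) ≈ 0.1533
After a second stylistic marker='absent': P(author M) = 0.2·0.1533 / (0.2·0.1533 + 0.45·0.8467) ≈ 0.0745
After a second stylistic marker='present': P(author M) = 0.8·0.0745 / (0.8·0.0745 + 0.55·0.9255) ≈ 0.1048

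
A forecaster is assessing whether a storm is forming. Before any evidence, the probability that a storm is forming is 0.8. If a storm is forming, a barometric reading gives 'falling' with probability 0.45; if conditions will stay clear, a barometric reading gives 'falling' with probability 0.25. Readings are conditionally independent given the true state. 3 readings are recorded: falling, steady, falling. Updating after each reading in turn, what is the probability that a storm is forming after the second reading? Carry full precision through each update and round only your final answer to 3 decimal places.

After 'falling': P(storm) = 0.45·0.8000 / (0.45·0.8000 + 0.25·0.2000) ≈ 0.8780
After 'steady': P(storm) = 0.55·0.8780 / (0.55·0.8780 + 0.75·0.1220) ≈ 0.8408

0.841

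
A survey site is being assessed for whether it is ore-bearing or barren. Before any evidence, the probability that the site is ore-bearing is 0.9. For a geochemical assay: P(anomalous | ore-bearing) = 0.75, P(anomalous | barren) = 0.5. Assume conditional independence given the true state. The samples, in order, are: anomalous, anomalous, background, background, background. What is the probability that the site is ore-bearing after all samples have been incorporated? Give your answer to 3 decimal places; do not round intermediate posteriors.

After 'anomalous': P(ore) = 0.75·0.9000 / (0.75·0.9000 + 0.5·0.1000) ≈ 0.9310
After 'anomalous': P(ore) = 0.75·0.9310 / (0.75·0.9310 + 0.5·0.0690) ≈ 0.9529
After 'background': P(ore) = 0.25·0.9529 / (0.25·0.9529 + 0.5·0.0471) ≈ 0.9101
After 'background': P(ore) = 0.25·0.9101 / (0.25·0.9101 + 0.5·0.0899) ≈ 0.8351
After 'background': P(ore) = 0.25·0.8351 / (0.25·0.8351 + 0.5·0.1649) ≈ 0.7168

0.717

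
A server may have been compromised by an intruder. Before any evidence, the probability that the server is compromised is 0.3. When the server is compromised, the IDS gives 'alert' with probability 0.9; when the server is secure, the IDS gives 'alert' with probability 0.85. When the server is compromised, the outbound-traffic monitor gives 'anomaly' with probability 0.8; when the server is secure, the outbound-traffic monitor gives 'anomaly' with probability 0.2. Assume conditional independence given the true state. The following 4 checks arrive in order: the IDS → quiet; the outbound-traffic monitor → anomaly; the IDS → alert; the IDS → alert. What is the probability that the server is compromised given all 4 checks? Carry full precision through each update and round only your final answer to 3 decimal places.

0.562

Each posterior becomes the prior for the next update.
After the IDS='quiet': P(compromised) = 0.1·0.3000 / (0.1·0.3000 + 0.15·0.7000) ≈ 0.2222
After the outbound-traffic monitor='anomaly': P(compromised) = 0.8·0.2222 / (0.8·0.2222 + 0.2·0.7778) ≈ 0.5333
After the IDS='alert': P(compromised) = 0.9·0.5333 / (0.9·0.5333 + 0.85·0.4667) ≈ 0.5475
After the IDS='alert': P(compromised) = 0.9·0.5475 / (0.9·0.5475 + 0.85·0.4525) ≈ 0.5616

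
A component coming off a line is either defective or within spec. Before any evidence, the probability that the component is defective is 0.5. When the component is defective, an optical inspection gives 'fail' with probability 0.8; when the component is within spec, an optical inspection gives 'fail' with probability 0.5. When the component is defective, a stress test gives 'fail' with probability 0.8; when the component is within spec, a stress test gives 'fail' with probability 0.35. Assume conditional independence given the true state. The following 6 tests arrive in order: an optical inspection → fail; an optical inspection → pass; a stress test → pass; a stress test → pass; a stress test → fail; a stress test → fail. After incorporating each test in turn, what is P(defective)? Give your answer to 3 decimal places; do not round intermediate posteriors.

0.240

Each posterior becomes the prior for the next update.
After an optical inspection='fail': P(defective) = 0.8·0.5000 / (0.8·0.5000 + 0.5·0.5000) ≈ 0.6154
After an optical inspection='pass': P(defective) = 0.2·0.6154 / (0.2·0.6154 + 0.5·0.3846) ≈ 0.3902
After a stress test='pass': P(defective) = 0.2·0.3902 / (0.2·0.3902 + 0.65·0.6098) ≈ 0.1645
After a stress test='pass': P(defective) = 0.2·0.1645 / (0.2·0.1645 + 0.65·0.8355) ≈ 0.0571
After a stress test='fail': P(defective) = 0.8·0.0571 / (0.8·0.0571 + 0.35·0.9429) ≈ 0.1216
After a stress test='fail': P(defective) = 0.8·0.1216 / (0.8·0.1216 + 0.35·0.8784) ≈ 0.2404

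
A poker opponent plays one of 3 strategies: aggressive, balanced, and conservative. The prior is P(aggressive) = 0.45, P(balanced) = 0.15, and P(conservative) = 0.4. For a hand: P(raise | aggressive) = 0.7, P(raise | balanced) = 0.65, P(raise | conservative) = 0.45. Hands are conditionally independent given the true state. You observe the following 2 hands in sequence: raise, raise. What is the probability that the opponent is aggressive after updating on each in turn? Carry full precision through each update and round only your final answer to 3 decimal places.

Apply Bayes' rule sequentially, carrying P(aggressive) forward.
After 'raise': normaliser = 0.7·0.4500 + 0.65·0.1500 + 0.45·0.4000; P(aggressive) ≈ 0.5316, P(balanced) ≈ 0.1646, P(conservative) ≈ 0.3038
After 'raise': normaliser = 0.7·0.5316 + 0.65·0.1646 + 0.45·0.3038; P(aggressive) ≈ 0.6043, P(balanced) ≈ 0.1737, P(conservative) ≈ 0.2220

0.604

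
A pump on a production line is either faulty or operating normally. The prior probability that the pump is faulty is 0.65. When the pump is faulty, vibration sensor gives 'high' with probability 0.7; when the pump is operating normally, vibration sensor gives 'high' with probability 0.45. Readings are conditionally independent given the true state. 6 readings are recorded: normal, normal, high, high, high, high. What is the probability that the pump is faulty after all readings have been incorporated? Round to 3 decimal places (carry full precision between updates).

0.764

Apply Bayes' rule sequentially, carrying P(faulty) forward.
After 'normal': P(faulty) = 0.3·0.6500 / (0.3·0.6500 + 0.55·0.3500) ≈ 0.5032
After 'normal': P(faulty) = 0.3·0.5032 / (0.3·0.5032 + 0.55·0.4968) ≈ 0.3559
After 'high': P(faulty) = 0.7·0.3559 / (0.7·0.3559 + 0.45·0.6441) ≈ 0.4622
After 'high': P(faulty) = 0.7·0.4622 / (0.7·0.4622 + 0.45·0.5378) ≈ 0.5721
After 'high': P(faulty) = 0.7·0.5721 / (0.7·0.5721 + 0.45·0.4279) ≈ 0.6753
After 'high': P(faulty) = 0.7·0.6753 / (0.7·0.6753 + 0.45·0.3247) ≈ 0.7639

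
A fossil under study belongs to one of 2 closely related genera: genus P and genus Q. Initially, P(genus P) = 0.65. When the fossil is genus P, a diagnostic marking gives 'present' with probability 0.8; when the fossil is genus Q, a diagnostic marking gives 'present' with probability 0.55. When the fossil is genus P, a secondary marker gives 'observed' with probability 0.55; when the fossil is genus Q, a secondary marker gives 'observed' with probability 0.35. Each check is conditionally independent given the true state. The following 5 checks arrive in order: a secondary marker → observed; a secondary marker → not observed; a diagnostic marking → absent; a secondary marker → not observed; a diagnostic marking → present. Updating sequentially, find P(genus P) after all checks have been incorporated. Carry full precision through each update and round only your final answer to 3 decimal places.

Apply Bayes' rule sequentially, carrying P(genus P) forward.
After a secondary marker='observed': P(genus P) = 0.55·0.6500 / (0.55·0.6500 + 0.35·0.3500) ≈ 0.7448
After a secondary marker='not observed': P(genus P) = 0.45·0.7448 / (0.45·0.7448 + 0.65·0.2552) ≈ 0.6689
After a diagnostic marking='absent': P(genus P) = 0.2·0.6689 / (0.2·0.6689 + 0.45·0.3311) ≈ 0.4731
After a secondary marker='not observed': P(genus P) = 0.45·0.4731 / (0.45·0.4731 + 0.65·0.5269) ≈ 0.3833
After a diagnostic marking='present': P(genus P) = 0.8·0.3833 / (0.8·0.3833 + 0.55·0.6167) ≈ 0.4749

0.475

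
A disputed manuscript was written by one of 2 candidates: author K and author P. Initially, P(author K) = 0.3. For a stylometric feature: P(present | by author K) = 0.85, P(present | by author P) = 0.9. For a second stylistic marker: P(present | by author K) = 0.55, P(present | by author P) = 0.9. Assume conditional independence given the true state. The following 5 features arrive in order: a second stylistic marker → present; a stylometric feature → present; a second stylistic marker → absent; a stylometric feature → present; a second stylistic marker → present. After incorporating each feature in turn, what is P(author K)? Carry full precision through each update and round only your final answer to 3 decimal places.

0.391

After a second stylistic marker='present': P(author K) = 0.55·0.3000 / (0.55·0.3000 + 0.9·0.7000) ≈ 0.2075
After a stylometric feature='present': P(author K) = 0.85·0.2075 / (0.85·0.2075 + 0.9·0.7925) ≈ 0.1983
After a second stylistic marker='absent': P(author K) = 0.45·0.1983 / (0.45·0.1983 + 0.1·0.8017) ≈ 0.5268
After a stylometric feature='present': P(author K) = 0.85·0.5268 / (0.85·0.5268 + 0.9·0.4732) ≈ 0.5125
After a second stylistic marker='present': P(author K) = 0.55·0.5125 / (0.55·0.5125 + 0.9·0.4875) ≈ 0.3911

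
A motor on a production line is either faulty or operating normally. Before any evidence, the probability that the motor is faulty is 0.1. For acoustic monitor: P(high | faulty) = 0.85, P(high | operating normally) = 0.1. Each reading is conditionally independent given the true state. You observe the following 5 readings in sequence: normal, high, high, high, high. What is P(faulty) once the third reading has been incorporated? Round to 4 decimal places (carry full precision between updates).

0.5723

After 'normal': P(faulty) = 0.15·0.1000 / (0.15·0.1000 + 0.9·0.9000) ≈ 0.0182
After 'high': P(faulty) = 0.85·0.0182 / (0.85·0.0182 + 0.1·0.9818) ≈ 0.1360
After 'high': P(faulty) = 0.85·0.1360 / (0.85·0.1360 + 0.1·0.8640) ≈ 0.5723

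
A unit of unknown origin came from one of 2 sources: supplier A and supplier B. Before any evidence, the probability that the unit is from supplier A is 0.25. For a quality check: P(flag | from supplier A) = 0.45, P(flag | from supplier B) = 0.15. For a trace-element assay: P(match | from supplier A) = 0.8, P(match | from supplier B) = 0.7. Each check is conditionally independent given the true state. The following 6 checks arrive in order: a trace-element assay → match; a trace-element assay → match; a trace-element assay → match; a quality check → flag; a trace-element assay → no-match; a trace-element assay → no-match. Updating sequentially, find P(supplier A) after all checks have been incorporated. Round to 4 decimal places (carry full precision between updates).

0.3988

Apply Bayes' rule sequentially, carrying P(supplier A) forward.
After a trace-element assay='match': P(supplier A) = 0.8·0.2500 / (0.8·0.2500 + 0.7·0.7500) ≈ 0.2759
After a trace-element assay='match': P(supplier A) = 0.8·0.2759 / (0.8·0.2759 + 0.7·0.7241) ≈ 0.3033
After a trace-element assay='match': P(supplier A) = 0.8·0.3033 / (0.8·0.3033 + 0.7·0.6967) ≈ 0.3323
After a quality check='flag': P(supplier A) = 0.45·0.3323 / (0.45·0.3323 + 0.15·0.6677) ≈ 0.5988
After a trace-element assay='no-match': P(supplier A) = 0.2·0.5988 / (0.2·0.5988 + 0.3·0.4012) ≈ 0.4988
After a trace-element assay='no-match': P(supplier A) = 0.2·0.4988 / (0.2·0.4988 + 0.3·0.5012) ≈ 0.3988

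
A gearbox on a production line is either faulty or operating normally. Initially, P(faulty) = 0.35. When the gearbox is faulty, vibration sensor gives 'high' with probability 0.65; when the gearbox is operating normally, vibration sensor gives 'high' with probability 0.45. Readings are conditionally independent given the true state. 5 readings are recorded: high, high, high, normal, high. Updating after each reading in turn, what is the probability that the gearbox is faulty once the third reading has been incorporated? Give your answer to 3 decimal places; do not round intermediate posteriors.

After 'high': P(faulty) = 0.65·0.3500 / (0.65·0.3500 + 0.45·0.6500) ≈ 0.4375
After 'high': P(faulty) = 0.65·0.4375 / (0.65·0.4375 + 0.45·0.5625) ≈ 0.5291
After 'high': P(faulty) = 0.65·0.5291 / (0.65·0.5291 + 0.45·0.4709) ≈ 0.6187

0.619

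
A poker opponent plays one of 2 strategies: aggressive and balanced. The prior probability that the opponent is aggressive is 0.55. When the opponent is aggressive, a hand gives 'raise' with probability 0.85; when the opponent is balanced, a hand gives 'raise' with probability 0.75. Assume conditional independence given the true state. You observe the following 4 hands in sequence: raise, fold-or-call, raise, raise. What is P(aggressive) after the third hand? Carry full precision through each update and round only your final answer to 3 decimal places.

Apply Bayes' rule sequentially, carrying P(aggressive) forward.
After 'raise': P(aggressive) = 0.85·0.5500 / (0.85·0.5500 + 0.75·0.4500) ≈ 0.5807
After 'fold-or-call': P(aggressive) = 0.15·0.5807 / (0.15·0.5807 + 0.25·0.4193) ≈ 0.4539
After 'raise': P(aggressive) = 0.85·0.4539 / (0.85·0.4539 + 0.75·0.5461) ≈ 0.4850

0.485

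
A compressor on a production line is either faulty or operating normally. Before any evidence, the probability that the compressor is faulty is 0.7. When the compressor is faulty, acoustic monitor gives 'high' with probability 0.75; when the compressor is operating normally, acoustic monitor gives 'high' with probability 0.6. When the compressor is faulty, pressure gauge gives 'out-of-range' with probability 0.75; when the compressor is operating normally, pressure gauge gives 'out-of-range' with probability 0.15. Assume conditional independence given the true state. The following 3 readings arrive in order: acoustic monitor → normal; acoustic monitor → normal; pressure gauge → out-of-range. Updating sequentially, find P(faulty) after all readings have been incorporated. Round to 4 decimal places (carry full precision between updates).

After acoustic monitor='normal': P(faulty) = 0.25·0.7000 / (0.25·0.7000 + 0.4·0.3000) ≈ 0.5932
After acoustic monitor='normal': P(faulty) = 0.25·0.5932 / (0.25·0.5932 + 0.4·0.4068) ≈ 0.4768
After pressure gauge='out-of-range': P(faulty) = 0.75·0.4768 / (0.75·0.4768 + 0.15·0.5232) ≈ 0.8201

0.8201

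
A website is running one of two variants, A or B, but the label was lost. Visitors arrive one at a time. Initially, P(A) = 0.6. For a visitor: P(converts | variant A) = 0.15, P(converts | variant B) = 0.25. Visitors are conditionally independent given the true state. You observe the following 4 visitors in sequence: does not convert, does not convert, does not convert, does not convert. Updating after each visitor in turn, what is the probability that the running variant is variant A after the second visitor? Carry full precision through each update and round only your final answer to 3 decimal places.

Apply Bayes' rule sequentially, carrying P(A) forward.
After 'does not convert': P(A) = 0.85·0.6000 / (0.85·0.6000 + 0.75·0.4000) ≈ 0.6296
After 'does not convert': P(A) = 0.85·0.6296 / (0.85·0.6296 + 0.75·0.3704) ≈ 0.6583

0.658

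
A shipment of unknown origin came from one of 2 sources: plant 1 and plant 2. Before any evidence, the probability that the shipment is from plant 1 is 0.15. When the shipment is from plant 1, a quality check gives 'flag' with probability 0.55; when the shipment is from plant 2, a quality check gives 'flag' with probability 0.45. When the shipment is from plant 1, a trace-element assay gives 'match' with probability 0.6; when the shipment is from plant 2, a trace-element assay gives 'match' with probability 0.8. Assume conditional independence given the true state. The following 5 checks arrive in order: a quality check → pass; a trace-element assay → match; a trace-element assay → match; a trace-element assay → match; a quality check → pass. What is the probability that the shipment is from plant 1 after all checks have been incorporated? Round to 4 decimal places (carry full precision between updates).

After a quality check='pass': P(plant 1) = 0.45·0.1500 / (0.45·0.1500 + 0.55·0.8500) ≈ 0.1262
After a trace-element assay='match': P(plant 1) = 0.6·0.1262 / (0.6·0.1262 + 0.8·0.8738) ≈ 0.0977
After a trace-element assay='match': P(plant 1) = 0.6·0.0977 / (0.6·0.0977 + 0.8·0.9023) ≈ 0.0751
After a trace-element assay='match': P(plant 1) = 0.6·0.0751 / (0.6·0.0751 + 0.8·0.9249) ≈ 0.0574
After a quality check='pass': P(plant 1) = 0.45·0.0574 / (0.45·0.0574 + 0.55·0.9426) ≈ 0.0475

0.0475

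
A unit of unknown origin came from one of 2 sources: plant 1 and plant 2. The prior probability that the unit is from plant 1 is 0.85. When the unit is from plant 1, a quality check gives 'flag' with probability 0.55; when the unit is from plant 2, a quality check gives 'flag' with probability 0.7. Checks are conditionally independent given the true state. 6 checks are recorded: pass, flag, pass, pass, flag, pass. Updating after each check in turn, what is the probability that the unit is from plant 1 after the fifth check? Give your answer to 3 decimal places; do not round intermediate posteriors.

After 'pass': P(plant 1) = 0.45·0.8500 / (0.45·0.8500 + 0.3·0.1500) ≈ 0.8947
After 'flag': P(plant 1) = 0.55·0.8947 / (0.55·0.8947 + 0.7·0.1053) ≈ 0.8698
After 'pass': P(plant 1) = 0.45·0.8698 / (0.45·0.8698 + 0.3·0.1302) ≈ 0.9092
After 'pass': P(plant 1) = 0.45·0.9092 / (0.45·0.9092 + 0.3·0.0908) ≈ 0.9376
After 'flag': P(plant 1) = 0.55·0.9376 / (0.55·0.9376 + 0.7·0.0624) ≈ 0.9219

0.922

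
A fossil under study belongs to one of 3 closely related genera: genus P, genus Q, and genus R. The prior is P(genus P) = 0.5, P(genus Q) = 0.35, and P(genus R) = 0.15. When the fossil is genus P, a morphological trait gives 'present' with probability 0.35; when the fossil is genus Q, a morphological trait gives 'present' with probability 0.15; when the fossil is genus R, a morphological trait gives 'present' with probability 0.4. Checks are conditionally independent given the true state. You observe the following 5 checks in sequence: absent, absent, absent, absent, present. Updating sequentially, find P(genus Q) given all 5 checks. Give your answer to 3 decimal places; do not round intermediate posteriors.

After 'absent': normaliser = 0.65·0.5000 + 0.85·0.3500 + 0.6·0.1500; P(genus P) ≈ 0.4561, P(genus Q) ≈ 0.4175, P(genus R) ≈ 0.1263
After 'absent': normaliser = 0.65·0.4561 + 0.85·0.4175 + 0.6·0.1263; P(genus P) ≈ 0.4077, P(genus Q) ≈ 0.4881, P(genus R) ≈ 0.1042
After 'absent': normaliser = 0.65·0.4077 + 0.85·0.4881 + 0.6·0.1042; P(genus P) ≈ 0.3570, P(genus Q) ≈ 0.5588, P(genus R) ≈ 0.0842
After 'absent': normaliser = 0.65·0.3570 + 0.85·0.5588 + 0.6·0.0842; P(genus P) ≈ 0.3063, P(genus Q) ≈ 0.6270, P(genus R) ≈ 0.0667
After 'present': normaliser = 0.35·0.3063 + 0.15·0.6270 + 0.4·0.0667; P(genus P) ≈ 0.4703, P(genus Q) ≈ 0.4126, P(genus R) ≈ 0.1171

0.413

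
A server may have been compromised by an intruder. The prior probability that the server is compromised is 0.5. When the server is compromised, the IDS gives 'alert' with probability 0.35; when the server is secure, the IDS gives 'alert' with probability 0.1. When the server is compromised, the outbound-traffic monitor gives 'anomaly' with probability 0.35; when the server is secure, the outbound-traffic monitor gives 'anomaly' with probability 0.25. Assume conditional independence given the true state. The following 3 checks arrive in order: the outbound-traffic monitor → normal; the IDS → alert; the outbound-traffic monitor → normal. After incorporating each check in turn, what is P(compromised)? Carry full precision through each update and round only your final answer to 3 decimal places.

0.724

After the outbound-traffic monitor='normal': P(compromised) = 0.65·0.5000 / (0.65·0.5000 + 0.75·0.5000) ≈ 0.4643
After the IDS='alert': P(compromised) = 0.35·0.4643 / (0.35·0.4643 + 0.1·0.5357) ≈ 0.7521
After the outbound-traffic monitor='normal': P(compromised) = 0.65·0.7521 / (0.65·0.7521 + 0.75·0.2479) ≈ 0.7244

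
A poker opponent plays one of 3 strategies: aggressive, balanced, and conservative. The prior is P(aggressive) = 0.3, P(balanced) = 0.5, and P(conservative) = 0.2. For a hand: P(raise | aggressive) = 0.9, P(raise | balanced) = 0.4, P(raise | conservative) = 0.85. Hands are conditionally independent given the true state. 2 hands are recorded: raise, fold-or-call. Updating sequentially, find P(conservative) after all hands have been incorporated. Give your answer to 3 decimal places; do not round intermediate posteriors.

0.148

Apply Bayes' rule sequentially, carrying P(conservative) forward.
After 'raise': normaliser = 0.9·0.3000 + 0.4·0.5000 + 0.85·0.2000; P(aggressive) ≈ 0.4219, P(balanced) ≈ 0.3125, P(conservative) ≈ 0.2656
After 'fold-or-call': normaliser = 0.1·0.4219 + 0.6·0.3125 + 0.15·0.2656; P(aggressive) ≈ 0.1565, P(balanced) ≈ 0.6957, P(conservative) ≈ 0.1478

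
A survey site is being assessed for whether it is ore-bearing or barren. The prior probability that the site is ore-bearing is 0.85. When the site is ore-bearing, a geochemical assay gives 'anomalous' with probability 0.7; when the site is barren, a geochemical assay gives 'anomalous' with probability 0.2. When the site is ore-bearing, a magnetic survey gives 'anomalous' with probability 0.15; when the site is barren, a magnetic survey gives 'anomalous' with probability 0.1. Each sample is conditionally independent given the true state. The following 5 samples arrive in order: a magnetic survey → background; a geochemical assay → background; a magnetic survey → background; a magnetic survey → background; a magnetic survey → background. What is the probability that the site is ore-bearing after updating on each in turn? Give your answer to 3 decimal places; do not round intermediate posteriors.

0.628

Apply Bayes' rule sequentially, carrying P(ore) forward.
After a magnetic survey='background': P(ore) = 0.85·0.8500 / (0.85·0.8500 + 0.9·0.1500) ≈ 0.8426
After a geochemical assay='background': P(ore) = 0.3·0.8426 / (0.3·0.8426 + 0.8·0.1574) ≈ 0.6674
After a magnetic survey='background': P(ore) = 0.85·0.6674 / (0.85·0.6674 + 0.9·0.3326) ≈ 0.6546
After a magnetic survey='background': P(ore) = 0.85·0.6546 / (0.85·0.6546 + 0.9·0.3454) ≈ 0.6416
After a magnetic survey='background': P(ore) = 0.85·0.6416 / (0.85·0.6416 + 0.9·0.3584) ≈ 0.6283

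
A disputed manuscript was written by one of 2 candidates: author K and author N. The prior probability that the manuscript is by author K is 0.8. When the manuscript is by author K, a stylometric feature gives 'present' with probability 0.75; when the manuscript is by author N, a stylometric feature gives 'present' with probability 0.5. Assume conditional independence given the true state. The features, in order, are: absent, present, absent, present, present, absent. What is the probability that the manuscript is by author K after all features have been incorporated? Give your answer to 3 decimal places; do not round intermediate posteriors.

0.628

After 'absent': P(author K) = 0.25·0.8000 / (0.25·0.8000 + 0.5·0.2000) ≈ 0.6667
After 'present': P(author K) = 0.75·0.6667 / (0.75·0.6667 + 0.5·0.3333) ≈ 0.7500
After 'absent': P(author K) = 0.25·0.7500 / (0.25·0.7500 + 0.5·0.2500) ≈ 0.6000
After 'present': P(author K) = 0.75·0.6000 / (0.75·0.6000 + 0.5·0.4000) ≈ 0.6923
After 'present': P(author K) = 0.75·0.6923 / (0.75·0.6923 + 0.5·0.3077) ≈ 0.7714
After 'absent': P(author K) = 0.25·0.7714 / (0.25·0.7714 + 0.5·0.2286) ≈ 0.6279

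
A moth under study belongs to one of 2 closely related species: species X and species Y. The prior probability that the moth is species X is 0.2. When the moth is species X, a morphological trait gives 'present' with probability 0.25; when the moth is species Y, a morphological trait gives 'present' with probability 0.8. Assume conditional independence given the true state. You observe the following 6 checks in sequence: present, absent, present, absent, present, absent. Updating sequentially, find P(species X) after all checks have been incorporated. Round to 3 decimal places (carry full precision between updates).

After 'present': P(species X) = 0.25·0.2000 / (0.25·0.2000 + 0.8·0.8000) ≈ 0.0725
After 'absent': P(species X) = 0.75·0.0725 / (0.75·0.0725 + 0.2·0.9275) ≈ 0.2266
After 'present': P(species X) = 0.25·0.2266 / (0.25·0.2266 + 0.8·0.7734) ≈ 0.0839
After 'absent': P(species X) = 0.75·0.0839 / (0.75·0.0839 + 0.2·0.9161) ≈ 0.2556
After 'present': P(species X) = 0.25·0.2556 / (0.25·0.2556 + 0.8·0.7444) ≈ 0.0969
After 'absent': P(species X) = 0.75·0.0969 / (0.75·0.0969 + 0.2·0.9031) ≈ 0.2869

0.287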